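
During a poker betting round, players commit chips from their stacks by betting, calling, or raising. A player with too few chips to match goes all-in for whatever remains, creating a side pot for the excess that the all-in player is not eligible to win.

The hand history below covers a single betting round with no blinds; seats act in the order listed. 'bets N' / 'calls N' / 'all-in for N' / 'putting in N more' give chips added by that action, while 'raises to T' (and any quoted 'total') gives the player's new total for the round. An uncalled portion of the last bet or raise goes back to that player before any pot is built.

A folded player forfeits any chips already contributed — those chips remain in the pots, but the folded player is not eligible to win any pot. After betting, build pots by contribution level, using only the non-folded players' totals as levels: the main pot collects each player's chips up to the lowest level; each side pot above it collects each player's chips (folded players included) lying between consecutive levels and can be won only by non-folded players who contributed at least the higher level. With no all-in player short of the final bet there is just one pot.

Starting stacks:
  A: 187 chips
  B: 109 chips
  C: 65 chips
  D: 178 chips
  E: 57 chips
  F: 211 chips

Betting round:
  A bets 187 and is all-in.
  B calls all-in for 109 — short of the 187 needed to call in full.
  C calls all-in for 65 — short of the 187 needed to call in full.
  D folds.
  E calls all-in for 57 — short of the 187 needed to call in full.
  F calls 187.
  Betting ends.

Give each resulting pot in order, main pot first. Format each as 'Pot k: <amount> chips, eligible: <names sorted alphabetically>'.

Pot 1: 285 chips, eligible: A, B, C, E, F
Pot 2: 32 chips, eligible: A, B, C, F
Pot 3: 132 chips, eligible: A, B, F
Pot 4: 156 chips, eligible: A, F

Derivation:
Contributions: A=187, B=109, C=65, E=57, F=187
Folded: D
Pot levels (distinct totals of non-folded players): 57, 65, 109, 187
Layer 1-57: 57 each from A, B, C, E, F = 57*5 = 285 chips; eligible A, B, C, E, F
Layer 58-65: 8 each from A, B, C, F = 8*4 = 32 chips; eligible A, B, C, F
Layer 66-109: 44 each from A, B, F = 44*3 = 132 chips; eligible A, B, F
Layer 110-187: 78 each from A, F = 78*2 = 156 chips; eligible A, F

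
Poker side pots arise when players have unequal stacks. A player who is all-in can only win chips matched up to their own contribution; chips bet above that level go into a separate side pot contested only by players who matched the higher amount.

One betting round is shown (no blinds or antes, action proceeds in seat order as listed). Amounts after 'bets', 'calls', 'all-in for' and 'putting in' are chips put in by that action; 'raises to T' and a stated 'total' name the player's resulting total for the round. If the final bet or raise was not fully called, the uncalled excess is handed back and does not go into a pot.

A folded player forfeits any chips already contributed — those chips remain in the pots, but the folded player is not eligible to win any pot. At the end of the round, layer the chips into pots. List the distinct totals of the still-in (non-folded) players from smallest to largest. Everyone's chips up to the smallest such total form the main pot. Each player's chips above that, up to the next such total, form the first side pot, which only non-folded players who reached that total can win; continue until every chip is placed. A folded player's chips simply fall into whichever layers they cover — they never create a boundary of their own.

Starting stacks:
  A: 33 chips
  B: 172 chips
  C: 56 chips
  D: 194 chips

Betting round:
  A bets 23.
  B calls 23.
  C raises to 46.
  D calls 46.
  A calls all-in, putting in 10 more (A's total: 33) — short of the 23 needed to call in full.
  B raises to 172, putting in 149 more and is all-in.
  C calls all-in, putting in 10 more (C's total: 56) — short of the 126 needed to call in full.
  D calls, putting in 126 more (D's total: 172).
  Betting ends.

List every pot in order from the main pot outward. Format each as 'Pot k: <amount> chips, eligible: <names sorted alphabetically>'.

Contributions: A=33, B=172, C=56, D=172
Pot levels (distinct totals of non-folded players): 33, 56, 172
Layer 1-33: 33 each from A, B, C, D = 33*4 = 132 chips; eligible A, B, C, D
Layer 34-56: 23 each from B, C, D = 23*3 = 69 chips; eligible B, C, D
Layer 57-172: 116 each from B, D = 116*2 = 232 chips; eligible B, D

Pot 1: 132 chips, eligible: A, B, C, D
Pot 2: 69 chips, eligible: B, C, D
Pot 3: 232 chips, eligible: B, D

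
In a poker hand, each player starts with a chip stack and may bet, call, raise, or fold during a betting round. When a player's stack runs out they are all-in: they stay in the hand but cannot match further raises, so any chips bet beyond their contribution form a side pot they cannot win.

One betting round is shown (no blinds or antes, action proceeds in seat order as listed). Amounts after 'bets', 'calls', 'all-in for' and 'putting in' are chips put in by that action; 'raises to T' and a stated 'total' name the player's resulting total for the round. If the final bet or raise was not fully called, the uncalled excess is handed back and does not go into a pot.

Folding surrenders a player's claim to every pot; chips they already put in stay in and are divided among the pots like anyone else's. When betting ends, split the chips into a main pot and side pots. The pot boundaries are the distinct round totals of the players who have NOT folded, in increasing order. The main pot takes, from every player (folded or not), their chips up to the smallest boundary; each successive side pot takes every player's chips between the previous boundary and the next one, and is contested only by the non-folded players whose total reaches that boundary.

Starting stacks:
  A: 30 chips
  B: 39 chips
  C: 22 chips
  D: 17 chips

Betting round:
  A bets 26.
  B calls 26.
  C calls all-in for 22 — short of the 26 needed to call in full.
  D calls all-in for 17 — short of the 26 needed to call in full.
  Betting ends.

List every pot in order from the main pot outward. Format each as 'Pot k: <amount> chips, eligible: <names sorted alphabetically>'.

Contributions: A=26, B=26, C=22, D=17
Pot levels (distinct totals of non-folded players): 17, 22, 26
Layer 1-17: 17 each from A, B, C, D = 17*4 = 68 chips; eligible A, B, C, D
Layer 18-22: 5 each from A, B, C = 5*3 = 15 chips; eligible A, B, C
Layer 23-26: 4 each from A, B = 4*2 = 8 chips; eligible A, B

Pot 1: 68 chips, eligible: A, B, C, D
Pot 2: 15 chips, eligible: A, B, C
Pot 3: 8 chips, eligible: A, B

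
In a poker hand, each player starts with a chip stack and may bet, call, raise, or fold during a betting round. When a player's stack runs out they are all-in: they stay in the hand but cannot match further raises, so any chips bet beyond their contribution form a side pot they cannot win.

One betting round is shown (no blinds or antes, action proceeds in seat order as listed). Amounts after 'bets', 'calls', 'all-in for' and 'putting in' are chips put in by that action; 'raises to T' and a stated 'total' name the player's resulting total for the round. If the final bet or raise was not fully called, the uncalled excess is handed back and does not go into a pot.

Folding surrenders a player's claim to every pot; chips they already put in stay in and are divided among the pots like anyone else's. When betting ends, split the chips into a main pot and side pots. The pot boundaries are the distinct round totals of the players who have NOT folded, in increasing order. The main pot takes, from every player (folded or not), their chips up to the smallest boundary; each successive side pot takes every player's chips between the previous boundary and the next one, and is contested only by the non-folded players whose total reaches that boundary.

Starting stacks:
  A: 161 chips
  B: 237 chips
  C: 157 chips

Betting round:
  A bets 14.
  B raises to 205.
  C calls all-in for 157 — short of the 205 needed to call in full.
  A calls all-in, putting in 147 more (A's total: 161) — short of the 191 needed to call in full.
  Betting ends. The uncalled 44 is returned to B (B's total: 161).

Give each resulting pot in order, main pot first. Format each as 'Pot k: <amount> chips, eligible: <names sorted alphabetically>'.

Contributions (after 44 returned to B): A=161, B=161, C=157
Pot levels (distinct totals of non-folded players): 157, 161
Layer 1-157: 157 each from A, B, C = 157*3 = 471 chips; eligible A, B, C
Layer 158-161: 4 each from A, B = 4*2 = 8 chips; eligible A, B

Pot 1: 471 chips, eligible: A, B, C
Pot 2: 8 chips, eligible: A, B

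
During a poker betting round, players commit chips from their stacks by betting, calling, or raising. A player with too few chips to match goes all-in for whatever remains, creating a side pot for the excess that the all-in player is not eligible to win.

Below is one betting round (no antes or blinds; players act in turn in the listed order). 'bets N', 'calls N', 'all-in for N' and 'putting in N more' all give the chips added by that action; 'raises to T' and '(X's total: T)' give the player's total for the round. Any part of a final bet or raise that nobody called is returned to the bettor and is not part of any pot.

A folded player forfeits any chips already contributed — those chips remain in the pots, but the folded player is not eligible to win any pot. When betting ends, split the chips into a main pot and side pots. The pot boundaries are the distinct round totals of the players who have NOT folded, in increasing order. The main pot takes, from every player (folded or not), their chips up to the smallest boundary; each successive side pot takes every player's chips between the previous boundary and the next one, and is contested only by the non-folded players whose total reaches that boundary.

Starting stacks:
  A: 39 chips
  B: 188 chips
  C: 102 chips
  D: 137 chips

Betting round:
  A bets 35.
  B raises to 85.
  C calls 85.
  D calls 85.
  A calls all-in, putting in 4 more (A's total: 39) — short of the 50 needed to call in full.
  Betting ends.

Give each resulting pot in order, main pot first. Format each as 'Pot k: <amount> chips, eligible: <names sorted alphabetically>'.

Contributions: A=39, B=85, C=85, D=85
Pot levels (distinct totals of non-folded players): 39, 85
Layer 1-39: 39 each from A, B, C, D = 39*4 = 156 chips; eligible A, B, C, D
Layer 40-85: 46 each from B, C, D = 46*3 = 138 chips; eligible B, C, D

Pot 1: 156 chips, eligible: A, B, C, D
Pot 2: 138 chips, eligible: B, C, D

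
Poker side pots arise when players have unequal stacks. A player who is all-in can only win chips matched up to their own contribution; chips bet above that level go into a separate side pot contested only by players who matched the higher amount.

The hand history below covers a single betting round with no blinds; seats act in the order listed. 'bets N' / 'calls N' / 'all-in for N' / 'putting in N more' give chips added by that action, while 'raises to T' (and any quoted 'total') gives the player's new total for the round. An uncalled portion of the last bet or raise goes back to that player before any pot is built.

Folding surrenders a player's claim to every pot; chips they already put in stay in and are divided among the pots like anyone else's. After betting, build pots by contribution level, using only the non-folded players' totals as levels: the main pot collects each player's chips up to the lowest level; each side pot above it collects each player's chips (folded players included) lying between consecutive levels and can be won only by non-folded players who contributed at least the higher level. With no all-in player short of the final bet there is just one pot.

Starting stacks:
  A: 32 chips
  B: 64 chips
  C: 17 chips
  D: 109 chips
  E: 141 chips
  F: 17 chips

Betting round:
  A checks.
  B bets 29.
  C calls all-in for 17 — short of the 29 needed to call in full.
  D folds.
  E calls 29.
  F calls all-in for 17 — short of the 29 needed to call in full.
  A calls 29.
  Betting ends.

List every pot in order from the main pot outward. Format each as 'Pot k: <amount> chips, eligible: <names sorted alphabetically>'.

Contributions: A=29, B=29, C=17, E=29, F=17
Folded: D
Pot levels (distinct totals of non-folded players): 17, 29
Layer 1-17: 17 each from A, B, C, E, F = 17*5 = 85 chips; eligible A, B, C, E, F
Layer 18-29: 12 each from A, B, E = 12*3 = 36 chips; eligible A, B, E

Pot 1: 85 chips, eligible: A, B, C, E, F
Pot 2: 36 chips, eligible: A, B, E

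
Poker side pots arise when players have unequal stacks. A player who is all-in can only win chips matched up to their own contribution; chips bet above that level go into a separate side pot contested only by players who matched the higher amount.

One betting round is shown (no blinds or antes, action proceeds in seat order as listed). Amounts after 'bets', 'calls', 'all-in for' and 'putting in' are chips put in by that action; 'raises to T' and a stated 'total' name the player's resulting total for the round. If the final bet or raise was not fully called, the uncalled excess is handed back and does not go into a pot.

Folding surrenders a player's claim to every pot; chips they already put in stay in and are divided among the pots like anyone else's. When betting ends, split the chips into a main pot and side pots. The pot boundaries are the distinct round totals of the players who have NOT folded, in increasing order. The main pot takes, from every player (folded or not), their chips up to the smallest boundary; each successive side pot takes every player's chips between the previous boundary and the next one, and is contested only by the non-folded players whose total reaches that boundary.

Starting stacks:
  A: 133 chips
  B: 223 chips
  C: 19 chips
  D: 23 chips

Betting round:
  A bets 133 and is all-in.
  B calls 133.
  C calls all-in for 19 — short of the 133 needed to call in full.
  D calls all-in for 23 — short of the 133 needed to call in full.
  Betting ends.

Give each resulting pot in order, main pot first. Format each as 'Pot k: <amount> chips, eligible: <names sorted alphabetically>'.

Pot 1: 76 chips, eligible: A, B, C, D
Pot 2: 12 chips, eligible: A, B, D
Pot 3: 220 chips, eligible: A, B

Derivation:
Contributions: A=133, B=133, C=19, D=23
Pot levels (distinct totals of non-folded players): 19, 23, 133
Layer 1-19: 19 each from A, B, C, D = 19*4 = 76 chips; eligible A, B, C, D
Layer 20-23: 4 each from A, B, D = 4*3 = 12 chips; eligible A, B, D
Layer 24-133: 110 each from A, B = 110*2 = 220 chips; eligible A, B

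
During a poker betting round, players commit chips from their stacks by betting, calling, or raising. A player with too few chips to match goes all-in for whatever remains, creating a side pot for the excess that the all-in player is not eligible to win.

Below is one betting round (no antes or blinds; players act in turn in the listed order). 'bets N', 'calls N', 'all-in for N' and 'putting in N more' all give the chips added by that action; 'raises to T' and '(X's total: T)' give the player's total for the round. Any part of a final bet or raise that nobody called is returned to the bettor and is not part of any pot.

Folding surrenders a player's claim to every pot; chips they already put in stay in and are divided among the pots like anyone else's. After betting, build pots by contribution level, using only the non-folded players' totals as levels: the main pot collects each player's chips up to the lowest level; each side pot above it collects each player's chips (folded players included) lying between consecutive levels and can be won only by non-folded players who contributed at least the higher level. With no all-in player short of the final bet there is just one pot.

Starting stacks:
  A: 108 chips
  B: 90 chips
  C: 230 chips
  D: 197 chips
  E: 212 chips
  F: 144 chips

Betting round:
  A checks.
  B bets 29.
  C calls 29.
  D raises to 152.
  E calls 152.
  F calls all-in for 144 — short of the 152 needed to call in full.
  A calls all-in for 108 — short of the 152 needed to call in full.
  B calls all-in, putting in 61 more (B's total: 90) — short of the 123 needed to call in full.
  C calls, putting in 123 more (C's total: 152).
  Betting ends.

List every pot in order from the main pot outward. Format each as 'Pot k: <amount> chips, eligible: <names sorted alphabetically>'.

Pot 1: 540 chips, eligible: A, B, C, D, E, F
Pot 2: 90 chips, eligible: A, C, D, E, F
Pot 3: 144 chips, eligible: C, D, E, F
Pot 4: 24 chips, eligible: C, D, E

Derivation:
Contributions: A=108, B=90, C=152, D=152, E=152, F=144
Pot levels (distinct totals of non-folded players): 90, 108, 144, 152
Layer 1-90: 90 each from A, B, C, D, E, F = 90*6 = 540 chips; eligible A, B, C, D, E, F
Layer 91-108: 18 each from A, C, D, E, F = 18*5 = 90 chips; eligible A, C, D, E, F
Layer 109-144: 36 each from C, D, E, F = 36*4 = 144 chips; eligible C, D, E, F
Layer 145-152: 8 each from C, D, E = 8*3 = 24 chips; eligible C, D, E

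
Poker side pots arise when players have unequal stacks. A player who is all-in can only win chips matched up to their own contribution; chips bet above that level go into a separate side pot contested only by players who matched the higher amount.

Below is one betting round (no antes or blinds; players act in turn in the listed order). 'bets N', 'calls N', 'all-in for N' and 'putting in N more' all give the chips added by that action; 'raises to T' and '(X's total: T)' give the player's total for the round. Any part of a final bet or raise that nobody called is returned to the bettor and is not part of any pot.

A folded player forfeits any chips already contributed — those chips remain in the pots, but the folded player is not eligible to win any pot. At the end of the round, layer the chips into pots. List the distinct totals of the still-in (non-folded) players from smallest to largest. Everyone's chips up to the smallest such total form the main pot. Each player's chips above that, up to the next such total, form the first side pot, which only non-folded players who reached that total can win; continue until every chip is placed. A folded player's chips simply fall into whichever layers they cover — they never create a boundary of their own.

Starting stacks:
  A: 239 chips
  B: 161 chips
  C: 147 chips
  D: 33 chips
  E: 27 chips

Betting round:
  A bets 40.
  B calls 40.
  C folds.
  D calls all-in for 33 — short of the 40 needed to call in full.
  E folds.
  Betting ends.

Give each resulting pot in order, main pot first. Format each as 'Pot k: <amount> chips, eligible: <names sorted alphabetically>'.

Pot 1: 99 chips, eligible: A, B, D
Pot 2: 14 chips, eligible: A, B

Derivation:
Contributions: A=40, B=40, D=33
Folded: C, E
Pot levels (distinct totals of non-folded players): 33, 40
Layer 1-33: 33 each from A, B, D = 33*3 = 99 chips; eligible A, B, D
Layer 34-40: 7 each from A, B = 7*2 = 14 chips; eligible A, B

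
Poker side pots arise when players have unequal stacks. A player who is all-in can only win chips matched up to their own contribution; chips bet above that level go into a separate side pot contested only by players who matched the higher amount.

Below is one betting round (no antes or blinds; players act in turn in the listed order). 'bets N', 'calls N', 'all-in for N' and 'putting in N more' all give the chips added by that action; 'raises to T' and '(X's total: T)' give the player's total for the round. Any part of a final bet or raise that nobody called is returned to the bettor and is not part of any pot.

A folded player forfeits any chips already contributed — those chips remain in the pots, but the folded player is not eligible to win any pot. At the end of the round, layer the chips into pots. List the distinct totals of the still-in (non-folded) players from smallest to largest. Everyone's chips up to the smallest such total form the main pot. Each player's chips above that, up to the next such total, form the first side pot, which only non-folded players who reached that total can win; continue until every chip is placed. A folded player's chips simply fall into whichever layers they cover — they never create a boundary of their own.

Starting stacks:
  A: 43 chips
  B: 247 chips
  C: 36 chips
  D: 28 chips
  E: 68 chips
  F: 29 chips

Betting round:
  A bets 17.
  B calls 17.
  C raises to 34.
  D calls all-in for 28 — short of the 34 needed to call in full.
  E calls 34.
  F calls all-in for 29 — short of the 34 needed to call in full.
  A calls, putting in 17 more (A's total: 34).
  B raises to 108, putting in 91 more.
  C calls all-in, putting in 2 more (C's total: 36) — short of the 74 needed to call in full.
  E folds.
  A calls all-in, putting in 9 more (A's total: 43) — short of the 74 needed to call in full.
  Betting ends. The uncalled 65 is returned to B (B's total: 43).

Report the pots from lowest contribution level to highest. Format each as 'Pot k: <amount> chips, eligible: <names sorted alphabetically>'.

Contributions (after 65 returned to B): A=43, B=43, C=36, D=28, E=34, F=29
Folded: E
Pot levels (distinct totals of non-folded players): 28, 29, 36, 43
Layer 1-28: 28 each from A, B, C, D, E, F = 28*6 = 168 chips; eligible A, B, C, D, F
Layer 29-29: 1 each from A, B, C, E, F = 1*5 = 5 chips; eligible A, B, C, F
Layer 30-36: A 7 + B 7 + C 7 + E 5 = 26 chips; eligible A, B, C
Layer 37-43: 7 each from A, B = 7*2 = 14 chips; eligible A, B

Pot 1: 168 chips, eligible: A, B, C, D, F
Pot 2: 5 chips, eligible: A, B, C, F
Pot 3: 26 chips, eligible: A, B, C
Pot 4: 14 chips, eligible: A, B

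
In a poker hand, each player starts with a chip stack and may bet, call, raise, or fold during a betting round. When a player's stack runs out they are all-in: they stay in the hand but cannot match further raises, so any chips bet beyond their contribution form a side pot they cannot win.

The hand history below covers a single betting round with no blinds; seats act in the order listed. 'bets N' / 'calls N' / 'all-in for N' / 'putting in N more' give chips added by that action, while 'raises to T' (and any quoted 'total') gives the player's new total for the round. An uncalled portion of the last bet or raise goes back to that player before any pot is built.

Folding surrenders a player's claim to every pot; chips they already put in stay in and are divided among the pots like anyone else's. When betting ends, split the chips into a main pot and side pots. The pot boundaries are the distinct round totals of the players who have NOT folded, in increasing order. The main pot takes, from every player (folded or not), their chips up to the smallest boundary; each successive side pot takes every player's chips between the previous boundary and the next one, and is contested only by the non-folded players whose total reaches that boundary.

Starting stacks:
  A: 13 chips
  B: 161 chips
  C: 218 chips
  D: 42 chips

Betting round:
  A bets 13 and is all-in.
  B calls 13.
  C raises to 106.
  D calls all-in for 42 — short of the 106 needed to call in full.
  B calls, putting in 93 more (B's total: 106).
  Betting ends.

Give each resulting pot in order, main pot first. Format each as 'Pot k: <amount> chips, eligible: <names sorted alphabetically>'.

Pot 1: 52 chips, eligible: A, B, C, D
Pot 2: 87 chips, eligible: B, C, D
Pot 3: 128 chips, eligible: B, C

Derivation:
Contributions: A=13, B=106, C=106, D=42
Pot levels (distinct totals of non-folded players): 13, 42, 106
Layer 1-13: 13 each from A, B, C, D = 13*4 = 52 chips; eligible A, B, C, D
Layer 14-42: 29 each from B, C, D = 29*3 = 87 chips; eligible B, C, D
Layer 43-106: 64 each from B, C = 64*2 = 128 chips; eligible B, C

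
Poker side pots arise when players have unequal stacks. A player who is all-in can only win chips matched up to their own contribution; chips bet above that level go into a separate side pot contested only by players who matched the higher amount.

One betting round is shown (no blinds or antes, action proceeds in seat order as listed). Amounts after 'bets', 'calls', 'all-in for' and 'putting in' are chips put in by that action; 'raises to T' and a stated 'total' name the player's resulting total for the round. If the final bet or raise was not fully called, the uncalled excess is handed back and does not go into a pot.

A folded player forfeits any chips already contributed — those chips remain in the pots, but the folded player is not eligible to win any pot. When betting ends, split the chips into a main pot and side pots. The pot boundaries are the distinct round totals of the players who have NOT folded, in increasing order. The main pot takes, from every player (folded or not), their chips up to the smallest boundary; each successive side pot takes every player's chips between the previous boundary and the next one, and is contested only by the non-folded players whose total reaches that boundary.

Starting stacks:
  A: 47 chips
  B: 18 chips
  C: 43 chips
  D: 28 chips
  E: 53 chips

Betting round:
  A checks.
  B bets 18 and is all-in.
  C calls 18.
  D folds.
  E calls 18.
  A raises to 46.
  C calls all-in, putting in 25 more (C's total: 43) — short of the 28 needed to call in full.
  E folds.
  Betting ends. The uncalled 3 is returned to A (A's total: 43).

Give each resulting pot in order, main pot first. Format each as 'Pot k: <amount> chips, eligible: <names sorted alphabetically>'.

Pot 1: 72 chips, eligible: A, B, C
Pot 2: 50 chips, eligible: A, C

Derivation:
Contributions (after 3 returned to A): A=43, B=18, C=43, E=18
Folded: D, E
Pot levels (distinct totals of non-folded players): 18, 43
Layer 1-18: 18 each from A, B, C, E = 18*4 = 72 chips; eligible A, B, C
Layer 19-43: 25 each from A, C = 25*2 = 50 chips; eligible A, C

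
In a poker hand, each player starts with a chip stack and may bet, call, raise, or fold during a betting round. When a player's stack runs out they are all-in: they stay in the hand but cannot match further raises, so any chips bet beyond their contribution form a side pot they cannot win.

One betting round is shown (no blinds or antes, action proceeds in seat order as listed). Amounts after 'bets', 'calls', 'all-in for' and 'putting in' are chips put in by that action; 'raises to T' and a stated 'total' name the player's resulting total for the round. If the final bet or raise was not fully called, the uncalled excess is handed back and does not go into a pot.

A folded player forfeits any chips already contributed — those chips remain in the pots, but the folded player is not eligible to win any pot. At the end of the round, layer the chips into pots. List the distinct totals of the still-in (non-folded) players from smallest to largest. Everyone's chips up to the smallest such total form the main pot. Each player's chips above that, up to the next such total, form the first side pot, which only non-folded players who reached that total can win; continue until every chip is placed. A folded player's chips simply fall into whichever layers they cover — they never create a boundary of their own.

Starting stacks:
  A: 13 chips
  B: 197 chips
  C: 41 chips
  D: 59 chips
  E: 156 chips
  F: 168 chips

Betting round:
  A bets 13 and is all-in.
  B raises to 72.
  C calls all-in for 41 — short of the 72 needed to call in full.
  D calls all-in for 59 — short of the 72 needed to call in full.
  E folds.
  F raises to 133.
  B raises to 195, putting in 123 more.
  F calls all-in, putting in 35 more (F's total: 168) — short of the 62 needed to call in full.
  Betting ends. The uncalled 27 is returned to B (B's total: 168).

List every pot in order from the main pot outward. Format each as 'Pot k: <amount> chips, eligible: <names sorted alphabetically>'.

Pot 1: 65 chips, eligible: A, B, C, D, F
Pot 2: 112 chips, eligible: B, C, D, F
Pot 3: 54 chips, eligible: B, D, F
Pot 4: 218 chips, eligible: B, F

Derivation:
Contributions (after 27 returned to B): A=13, B=168, C=41, D=59, F=168
Folded: E
Pot levels (distinct totals of non-folded players): 13, 41, 59, 168
Layer 1-13: 13 each from A, B, C, D, F = 13*5 = 65 chips; eligible A, B, C, D, F
Layer 14-41: 28 each from B, C, D, F = 28*4 = 112 chips; eligible B, C, D, F
Layer 42-59: 18 each from B, D, F = 18*3 = 54 chips; eligible B, D, F
Layer 60-168: 109 each from B, F = 109*2 = 218 chips; eligible B, F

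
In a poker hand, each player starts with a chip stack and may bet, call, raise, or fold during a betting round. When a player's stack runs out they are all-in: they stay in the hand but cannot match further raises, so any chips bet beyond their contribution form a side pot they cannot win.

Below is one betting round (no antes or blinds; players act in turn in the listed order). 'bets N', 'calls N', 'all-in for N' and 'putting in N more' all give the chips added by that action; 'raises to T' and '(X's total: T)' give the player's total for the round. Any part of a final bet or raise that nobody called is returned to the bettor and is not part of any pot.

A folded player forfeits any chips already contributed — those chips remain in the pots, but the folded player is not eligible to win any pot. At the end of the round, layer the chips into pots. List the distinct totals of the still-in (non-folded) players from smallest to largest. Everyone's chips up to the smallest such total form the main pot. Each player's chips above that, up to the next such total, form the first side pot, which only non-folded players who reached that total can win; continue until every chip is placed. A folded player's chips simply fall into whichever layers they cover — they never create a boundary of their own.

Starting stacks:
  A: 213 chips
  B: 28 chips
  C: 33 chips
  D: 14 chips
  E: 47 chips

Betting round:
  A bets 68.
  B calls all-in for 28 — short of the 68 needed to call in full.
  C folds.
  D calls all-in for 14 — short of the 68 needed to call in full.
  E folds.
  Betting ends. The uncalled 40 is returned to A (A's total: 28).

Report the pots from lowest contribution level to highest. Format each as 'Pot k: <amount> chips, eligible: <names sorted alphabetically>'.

Contributions (after 40 returned to A): A=28, B=28, D=14
Folded: C, E
Pot levels (distinct totals of non-folded players): 14, 28
Layer 1-14: 14 each from A, B, D = 14*3 = 42 chips; eligible A, B, D
Layer 15-28: 14 each from A, B = 14*2 = 28 chips; eligible A, B

Pot 1: 42 chips, eligible: A, B, D
Pot 2: 28 chips, eligible: A, B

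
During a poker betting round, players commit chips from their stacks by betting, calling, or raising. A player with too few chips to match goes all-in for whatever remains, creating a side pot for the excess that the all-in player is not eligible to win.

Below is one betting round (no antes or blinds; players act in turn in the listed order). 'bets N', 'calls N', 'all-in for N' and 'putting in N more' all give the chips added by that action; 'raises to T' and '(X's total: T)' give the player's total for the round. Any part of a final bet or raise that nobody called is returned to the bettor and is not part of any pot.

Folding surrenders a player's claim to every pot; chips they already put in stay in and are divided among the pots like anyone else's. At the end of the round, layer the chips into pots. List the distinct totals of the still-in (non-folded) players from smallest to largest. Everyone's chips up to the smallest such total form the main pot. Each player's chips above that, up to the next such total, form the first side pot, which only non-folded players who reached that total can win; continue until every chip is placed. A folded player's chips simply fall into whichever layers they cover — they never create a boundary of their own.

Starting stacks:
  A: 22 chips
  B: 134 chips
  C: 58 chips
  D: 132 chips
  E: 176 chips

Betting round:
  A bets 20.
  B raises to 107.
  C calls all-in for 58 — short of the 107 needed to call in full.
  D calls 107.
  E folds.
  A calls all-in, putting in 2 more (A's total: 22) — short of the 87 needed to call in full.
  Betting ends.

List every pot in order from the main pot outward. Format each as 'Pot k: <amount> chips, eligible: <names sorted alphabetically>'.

Pot 1: 88 chips, eligible: A, B, C, D
Pot 2: 108 chips, eligible: B, C, D
Pot 3: 98 chips, eligible: B, D

Derivation:
Contributions: A=22, B=107, C=58, D=107
Folded: E
Pot levels (distinct totals of non-folded players): 22, 58, 107
Layer 1-22: 22 each from A, B, C, D = 22*4 = 88 chips; eligible A, B, C, D
Layer 23-58: 36 each from B, C, D = 36*3 = 108 chips; eligible B, C, D
Layer 59-107: 49 each from B, D = 49*2 = 98 chips; eligible B, D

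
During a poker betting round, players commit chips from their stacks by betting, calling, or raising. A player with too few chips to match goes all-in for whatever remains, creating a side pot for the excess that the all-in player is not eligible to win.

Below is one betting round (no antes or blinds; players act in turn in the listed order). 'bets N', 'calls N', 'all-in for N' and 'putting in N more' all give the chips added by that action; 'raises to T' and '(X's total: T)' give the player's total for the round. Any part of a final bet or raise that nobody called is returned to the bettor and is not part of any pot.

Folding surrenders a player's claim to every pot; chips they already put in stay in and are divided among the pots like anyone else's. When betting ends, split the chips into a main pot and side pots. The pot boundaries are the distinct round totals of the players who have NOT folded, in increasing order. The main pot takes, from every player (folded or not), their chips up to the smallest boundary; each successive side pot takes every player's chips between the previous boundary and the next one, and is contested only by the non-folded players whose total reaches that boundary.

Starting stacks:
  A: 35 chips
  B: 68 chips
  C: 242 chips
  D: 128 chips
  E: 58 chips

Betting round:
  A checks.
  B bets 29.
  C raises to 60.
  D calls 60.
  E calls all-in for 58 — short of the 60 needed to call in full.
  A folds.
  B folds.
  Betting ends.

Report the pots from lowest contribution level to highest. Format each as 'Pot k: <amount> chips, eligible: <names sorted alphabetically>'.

Pot 1: 203 chips, eligible: C, D, E
Pot 2: 4 chips, eligible: C, D

Derivation:
Contributions: B=29, C=60, D=60, E=58
Folded: A, B
Pot levels (distinct totals of non-folded players): 58, 60
Layer 1-58: B 29 + C 58 + D 58 + E 58 = 203 chips; eligible C, D, E
Layer 59-60: 2 each from C, D = 2*2 = 4 chips; eligible C, D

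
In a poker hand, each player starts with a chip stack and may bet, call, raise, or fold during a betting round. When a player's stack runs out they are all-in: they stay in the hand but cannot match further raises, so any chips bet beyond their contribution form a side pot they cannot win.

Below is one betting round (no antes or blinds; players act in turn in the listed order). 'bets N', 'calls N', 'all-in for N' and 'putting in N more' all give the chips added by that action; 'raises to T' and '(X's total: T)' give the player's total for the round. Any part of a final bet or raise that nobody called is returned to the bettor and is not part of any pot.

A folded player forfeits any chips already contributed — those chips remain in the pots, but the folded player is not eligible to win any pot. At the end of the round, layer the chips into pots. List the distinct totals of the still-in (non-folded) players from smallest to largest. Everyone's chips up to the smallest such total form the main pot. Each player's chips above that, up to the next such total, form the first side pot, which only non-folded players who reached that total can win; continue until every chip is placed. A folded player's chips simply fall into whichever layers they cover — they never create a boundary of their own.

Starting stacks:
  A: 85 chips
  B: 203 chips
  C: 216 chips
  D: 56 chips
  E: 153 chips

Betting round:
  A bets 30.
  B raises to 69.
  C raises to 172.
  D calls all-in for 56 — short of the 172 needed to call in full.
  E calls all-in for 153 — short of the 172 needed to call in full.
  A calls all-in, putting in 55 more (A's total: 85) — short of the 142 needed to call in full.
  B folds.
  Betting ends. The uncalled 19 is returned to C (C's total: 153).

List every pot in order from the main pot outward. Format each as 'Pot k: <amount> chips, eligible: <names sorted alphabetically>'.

Pot 1: 280 chips, eligible: A, C, D, E
Pot 2: 100 chips, eligible: A, C, E
Pot 3: 136 chips, eligible: C, E

Derivation:
Contributions (after 19 returned to C): A=85, B=69, C=153, D=56, E=153
Folded: B
Pot levels (distinct totals of non-folded players): 56, 85, 153
Layer 1-56: 56 each from A, B, C, D, E = 56*5 = 280 chips; eligible A, C, D, E
Layer 57-85: A 29 + B 13 + C 29 + E 29 = 100 chips; eligible A, C, E
Layer 86-153: 68 each from C, E = 68*2 = 136 chips; eligible C, E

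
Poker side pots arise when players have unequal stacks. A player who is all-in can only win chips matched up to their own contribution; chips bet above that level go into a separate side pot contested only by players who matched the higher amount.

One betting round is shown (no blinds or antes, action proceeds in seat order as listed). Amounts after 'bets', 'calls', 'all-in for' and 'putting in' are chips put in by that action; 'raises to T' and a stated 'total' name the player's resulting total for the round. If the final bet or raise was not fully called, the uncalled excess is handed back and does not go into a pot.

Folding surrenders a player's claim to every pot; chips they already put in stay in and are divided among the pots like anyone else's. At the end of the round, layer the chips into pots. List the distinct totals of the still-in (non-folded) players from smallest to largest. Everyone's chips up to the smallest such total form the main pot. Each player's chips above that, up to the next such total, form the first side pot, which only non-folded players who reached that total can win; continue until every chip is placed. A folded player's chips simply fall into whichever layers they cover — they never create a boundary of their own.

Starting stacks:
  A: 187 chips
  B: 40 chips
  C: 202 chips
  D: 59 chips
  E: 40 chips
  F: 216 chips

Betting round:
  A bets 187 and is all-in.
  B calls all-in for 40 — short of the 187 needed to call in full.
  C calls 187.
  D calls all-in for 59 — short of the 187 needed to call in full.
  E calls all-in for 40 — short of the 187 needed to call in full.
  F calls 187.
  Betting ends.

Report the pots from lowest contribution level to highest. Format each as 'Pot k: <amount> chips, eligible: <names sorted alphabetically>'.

Pot 1: 240 chips, eligible: A, B, C, D, E, F
Pot 2: 76 chips, eligible: A, C, D, F
Pot 3: 384 chips, eligible: A, C, F

Derivation:
Contributions: A=187, B=40, C=187, D=59, E=40, F=187
Pot levels (distinct totals of non-folded players): 40, 59, 187
Layer 1-40: 40 each from A, B, C, D, E, F = 40*6 = 240 chips; eligible A, B, C, D, E, F
Layer 41-59: 19 each from A, C, D, F = 19*4 = 76 chips; eligible A, C, D, F
Layer 60-187: 128 each from A, C, F = 128*3 = 384 chips; eligible A, C, F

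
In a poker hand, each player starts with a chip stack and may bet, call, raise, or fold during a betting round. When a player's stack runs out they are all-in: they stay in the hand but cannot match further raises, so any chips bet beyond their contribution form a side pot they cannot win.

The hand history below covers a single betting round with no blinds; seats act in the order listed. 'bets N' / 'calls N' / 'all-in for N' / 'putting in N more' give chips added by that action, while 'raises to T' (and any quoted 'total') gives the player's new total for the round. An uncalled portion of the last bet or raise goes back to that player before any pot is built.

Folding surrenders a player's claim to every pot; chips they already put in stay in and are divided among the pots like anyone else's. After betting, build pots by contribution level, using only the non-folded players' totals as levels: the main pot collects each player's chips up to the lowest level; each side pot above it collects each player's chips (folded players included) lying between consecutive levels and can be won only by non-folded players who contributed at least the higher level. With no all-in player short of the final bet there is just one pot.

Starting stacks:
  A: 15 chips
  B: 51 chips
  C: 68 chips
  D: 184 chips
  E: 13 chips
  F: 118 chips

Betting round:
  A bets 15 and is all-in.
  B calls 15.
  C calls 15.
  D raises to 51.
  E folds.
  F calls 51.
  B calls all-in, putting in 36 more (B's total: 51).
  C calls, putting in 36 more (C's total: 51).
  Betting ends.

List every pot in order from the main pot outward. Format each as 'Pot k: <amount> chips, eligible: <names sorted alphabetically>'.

Contributions: A=15, B=51, C=51, D=51, F=51
Folded: E
Pot levels (distinct totals of non-folded players): 15, 51
Layer 1-15: 15 each from A, B, C, D, F = 15*5 = 75 chips; eligible A, B, C, D, F
Layer 16-51: 36 each from B, C, D, F = 36*4 = 144 chips; eligible B, C, D, F

Pot 1: 75 chips, eligible: A, B, C, D, F
Pot 2: 144 chips, eligible: B, C, D, F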